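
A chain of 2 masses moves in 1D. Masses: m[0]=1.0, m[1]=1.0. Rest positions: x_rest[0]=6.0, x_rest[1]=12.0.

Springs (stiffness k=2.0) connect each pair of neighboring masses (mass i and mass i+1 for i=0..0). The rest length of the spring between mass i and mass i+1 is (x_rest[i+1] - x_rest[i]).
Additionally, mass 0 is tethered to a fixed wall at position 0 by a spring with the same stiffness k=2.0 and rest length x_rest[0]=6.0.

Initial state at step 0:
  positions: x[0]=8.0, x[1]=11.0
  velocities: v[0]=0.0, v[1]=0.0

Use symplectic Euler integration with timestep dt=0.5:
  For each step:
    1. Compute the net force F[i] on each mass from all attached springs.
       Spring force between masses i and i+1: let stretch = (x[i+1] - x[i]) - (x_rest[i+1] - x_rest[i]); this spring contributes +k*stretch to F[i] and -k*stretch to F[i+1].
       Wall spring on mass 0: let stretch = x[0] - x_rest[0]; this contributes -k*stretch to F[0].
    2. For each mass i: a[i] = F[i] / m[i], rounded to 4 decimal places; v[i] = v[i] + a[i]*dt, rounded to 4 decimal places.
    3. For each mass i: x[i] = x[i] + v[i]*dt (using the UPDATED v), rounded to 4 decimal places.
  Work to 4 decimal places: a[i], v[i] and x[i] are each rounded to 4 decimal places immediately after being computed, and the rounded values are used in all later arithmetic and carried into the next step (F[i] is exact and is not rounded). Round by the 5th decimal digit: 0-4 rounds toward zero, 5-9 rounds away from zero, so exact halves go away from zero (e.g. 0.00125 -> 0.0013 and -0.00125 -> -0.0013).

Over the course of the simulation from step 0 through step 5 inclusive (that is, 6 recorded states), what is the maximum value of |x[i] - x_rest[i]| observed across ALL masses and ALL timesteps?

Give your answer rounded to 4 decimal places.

Step 0: x=[8.0000 11.0000] v=[0.0000 0.0000]
Step 1: x=[5.5000 12.5000] v=[-5.0000 3.0000]
Step 2: x=[3.7500 13.5000] v=[-3.5000 2.0000]
Step 3: x=[5.0000 12.6250] v=[2.5000 -1.7500]
Step 4: x=[7.5625 10.9375] v=[5.1250 -3.3750]
Step 5: x=[8.0313 10.5625] v=[0.9375 -0.7500]
Max displacement = 2.2500

Answer: 2.2500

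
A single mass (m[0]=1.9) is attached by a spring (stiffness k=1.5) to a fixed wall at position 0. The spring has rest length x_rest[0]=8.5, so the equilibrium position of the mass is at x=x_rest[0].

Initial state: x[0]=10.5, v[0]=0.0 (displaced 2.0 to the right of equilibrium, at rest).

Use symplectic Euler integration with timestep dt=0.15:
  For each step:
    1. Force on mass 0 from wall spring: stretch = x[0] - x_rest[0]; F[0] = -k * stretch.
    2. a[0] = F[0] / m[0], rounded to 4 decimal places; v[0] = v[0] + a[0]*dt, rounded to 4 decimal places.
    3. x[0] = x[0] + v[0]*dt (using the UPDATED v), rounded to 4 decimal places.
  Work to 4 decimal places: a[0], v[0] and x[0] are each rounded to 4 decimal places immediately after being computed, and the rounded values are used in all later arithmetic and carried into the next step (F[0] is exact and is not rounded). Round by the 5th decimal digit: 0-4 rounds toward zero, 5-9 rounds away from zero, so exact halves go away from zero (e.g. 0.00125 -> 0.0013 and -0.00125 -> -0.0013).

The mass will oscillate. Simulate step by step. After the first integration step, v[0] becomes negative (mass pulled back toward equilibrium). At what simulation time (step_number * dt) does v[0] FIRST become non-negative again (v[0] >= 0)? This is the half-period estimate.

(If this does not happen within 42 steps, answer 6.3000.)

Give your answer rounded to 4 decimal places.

Step 0: x=[10.5000] v=[0.0000]
Step 1: x=[10.4645] v=[-0.2368]
Step 2: x=[10.3941] v=[-0.4694]
Step 3: x=[10.2900] v=[-0.6937]
Step 4: x=[10.1541] v=[-0.9057]
Step 5: x=[9.9889] v=[-1.1016]
Step 6: x=[9.7972] v=[-1.2779]
Step 7: x=[9.5825] v=[-1.4315]
Step 8: x=[9.3485] v=[-1.5597]
Step 9: x=[9.0995] v=[-1.6602]
Step 10: x=[8.8398] v=[-1.7312]
Step 11: x=[8.5741] v=[-1.7714]
Step 12: x=[8.3071] v=[-1.7802]
Step 13: x=[8.0435] v=[-1.7574]
Step 14: x=[7.7880] v=[-1.7033]
Step 15: x=[7.5452] v=[-1.6190]
Step 16: x=[7.3193] v=[-1.5059]
Step 17: x=[7.1144] v=[-1.3661]
Step 18: x=[6.9341] v=[-1.2020]
Step 19: x=[6.7816] v=[-1.0166]
Step 20: x=[6.6596] v=[-0.8131]
Step 21: x=[6.5703] v=[-0.5952]
Step 22: x=[6.5153] v=[-0.3667]
Step 23: x=[6.4955] v=[-0.1317]
Step 24: x=[6.5114] v=[0.1057]
First v>=0 after going negative at step 24, time=3.6000

Answer: 3.6000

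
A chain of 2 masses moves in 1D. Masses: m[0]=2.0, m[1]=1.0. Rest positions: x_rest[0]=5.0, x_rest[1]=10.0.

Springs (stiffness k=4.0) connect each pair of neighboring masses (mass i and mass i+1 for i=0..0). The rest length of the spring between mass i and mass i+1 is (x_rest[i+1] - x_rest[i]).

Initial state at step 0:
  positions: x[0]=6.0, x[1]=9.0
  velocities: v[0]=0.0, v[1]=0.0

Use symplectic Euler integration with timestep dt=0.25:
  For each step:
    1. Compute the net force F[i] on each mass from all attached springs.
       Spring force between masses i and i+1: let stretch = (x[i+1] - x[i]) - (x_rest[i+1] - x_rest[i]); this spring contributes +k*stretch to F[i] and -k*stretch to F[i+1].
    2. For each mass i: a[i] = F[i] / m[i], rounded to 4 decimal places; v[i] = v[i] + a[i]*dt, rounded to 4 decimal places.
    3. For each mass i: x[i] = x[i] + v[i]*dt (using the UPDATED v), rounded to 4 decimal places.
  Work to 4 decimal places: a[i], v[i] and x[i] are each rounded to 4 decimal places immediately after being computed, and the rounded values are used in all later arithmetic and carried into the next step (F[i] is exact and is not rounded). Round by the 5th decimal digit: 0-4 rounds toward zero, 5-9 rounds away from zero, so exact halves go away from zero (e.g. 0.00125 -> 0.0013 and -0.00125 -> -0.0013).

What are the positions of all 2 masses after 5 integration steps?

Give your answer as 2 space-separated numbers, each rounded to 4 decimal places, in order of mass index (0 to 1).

Step 0: x=[6.0000 9.0000] v=[0.0000 0.0000]
Step 1: x=[5.7500 9.5000] v=[-1.0000 2.0000]
Step 2: x=[5.3438 10.3125] v=[-1.6250 3.2500]
Step 3: x=[4.9336 11.1328] v=[-1.6407 3.2813]
Step 4: x=[4.6733 11.6533] v=[-1.0411 2.0821]
Step 5: x=[4.6605 11.6788] v=[-0.0511 0.1021]

Answer: 4.6605 11.6788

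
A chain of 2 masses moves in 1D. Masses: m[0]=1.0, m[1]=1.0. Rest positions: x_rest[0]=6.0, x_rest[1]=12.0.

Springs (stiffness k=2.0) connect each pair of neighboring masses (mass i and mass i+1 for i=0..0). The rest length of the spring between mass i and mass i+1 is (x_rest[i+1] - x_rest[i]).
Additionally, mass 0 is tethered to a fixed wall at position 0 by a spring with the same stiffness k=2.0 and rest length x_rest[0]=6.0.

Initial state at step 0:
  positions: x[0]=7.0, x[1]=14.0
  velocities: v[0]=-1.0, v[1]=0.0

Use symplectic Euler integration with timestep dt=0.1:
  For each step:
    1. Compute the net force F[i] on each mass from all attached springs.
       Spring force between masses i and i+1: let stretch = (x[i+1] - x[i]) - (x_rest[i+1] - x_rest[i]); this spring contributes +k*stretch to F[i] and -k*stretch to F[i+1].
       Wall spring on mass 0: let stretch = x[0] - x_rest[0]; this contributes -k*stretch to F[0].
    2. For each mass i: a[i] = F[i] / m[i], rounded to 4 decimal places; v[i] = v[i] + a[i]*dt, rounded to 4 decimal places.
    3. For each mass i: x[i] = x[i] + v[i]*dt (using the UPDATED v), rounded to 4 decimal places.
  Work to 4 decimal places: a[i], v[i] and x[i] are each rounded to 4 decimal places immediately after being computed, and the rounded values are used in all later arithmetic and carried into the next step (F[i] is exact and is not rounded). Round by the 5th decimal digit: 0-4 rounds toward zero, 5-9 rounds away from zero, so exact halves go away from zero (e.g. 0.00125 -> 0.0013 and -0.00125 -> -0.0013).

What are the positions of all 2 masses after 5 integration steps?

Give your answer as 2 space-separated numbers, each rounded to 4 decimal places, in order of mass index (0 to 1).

Step 0: x=[7.0000 14.0000] v=[-1.0000 0.0000]
Step 1: x=[6.9000 13.9800] v=[-1.0000 -0.2000]
Step 2: x=[6.8036 13.9384] v=[-0.9640 -0.4160]
Step 3: x=[6.7138 13.8741] v=[-0.8978 -0.6430]
Step 4: x=[6.6330 13.7866] v=[-0.8085 -0.8751]
Step 5: x=[6.5626 13.6760] v=[-0.7044 -1.1058]

Answer: 6.5626 13.6760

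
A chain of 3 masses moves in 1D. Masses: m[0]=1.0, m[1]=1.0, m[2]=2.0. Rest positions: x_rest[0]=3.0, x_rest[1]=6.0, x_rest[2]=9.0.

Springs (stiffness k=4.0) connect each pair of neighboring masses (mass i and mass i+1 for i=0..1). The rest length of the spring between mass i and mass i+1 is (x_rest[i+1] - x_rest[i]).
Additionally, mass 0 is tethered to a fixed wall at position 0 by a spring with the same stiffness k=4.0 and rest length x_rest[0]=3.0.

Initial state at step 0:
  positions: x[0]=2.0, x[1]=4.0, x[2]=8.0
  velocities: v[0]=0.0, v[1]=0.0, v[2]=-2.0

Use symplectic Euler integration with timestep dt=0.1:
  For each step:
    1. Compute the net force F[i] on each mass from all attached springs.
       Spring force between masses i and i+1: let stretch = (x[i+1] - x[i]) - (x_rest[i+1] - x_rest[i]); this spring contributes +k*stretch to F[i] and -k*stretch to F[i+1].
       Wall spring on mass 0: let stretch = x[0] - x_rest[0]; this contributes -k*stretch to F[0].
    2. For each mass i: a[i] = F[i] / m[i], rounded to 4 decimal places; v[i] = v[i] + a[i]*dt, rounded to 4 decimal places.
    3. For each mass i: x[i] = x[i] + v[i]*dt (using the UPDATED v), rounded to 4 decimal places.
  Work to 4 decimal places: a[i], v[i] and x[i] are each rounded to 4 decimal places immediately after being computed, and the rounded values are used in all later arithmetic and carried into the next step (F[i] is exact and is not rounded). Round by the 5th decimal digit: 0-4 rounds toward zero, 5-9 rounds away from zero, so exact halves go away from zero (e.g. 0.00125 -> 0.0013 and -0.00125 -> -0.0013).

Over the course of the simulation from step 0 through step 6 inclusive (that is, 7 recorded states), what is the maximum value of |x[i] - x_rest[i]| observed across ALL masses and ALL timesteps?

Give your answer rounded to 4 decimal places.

Answer: 2.3674

Derivation:
Step 0: x=[2.0000 4.0000 8.0000] v=[0.0000 0.0000 -2.0000]
Step 1: x=[2.0000 4.0800 7.7800] v=[0.0000 0.8000 -2.2000]
Step 2: x=[2.0032 4.2248 7.5460] v=[0.0320 1.4480 -2.3400]
Step 3: x=[2.0151 4.4136 7.3056] v=[0.1194 1.8878 -2.4042]
Step 4: x=[2.0424 4.6221 7.0673] v=[0.2728 2.0852 -2.3826]
Step 5: x=[2.0912 4.8252 6.8401] v=[0.4877 2.0314 -2.2716]
Step 6: x=[2.1657 4.9996 6.6326] v=[0.7448 1.7438 -2.0746]
Max displacement = 2.3674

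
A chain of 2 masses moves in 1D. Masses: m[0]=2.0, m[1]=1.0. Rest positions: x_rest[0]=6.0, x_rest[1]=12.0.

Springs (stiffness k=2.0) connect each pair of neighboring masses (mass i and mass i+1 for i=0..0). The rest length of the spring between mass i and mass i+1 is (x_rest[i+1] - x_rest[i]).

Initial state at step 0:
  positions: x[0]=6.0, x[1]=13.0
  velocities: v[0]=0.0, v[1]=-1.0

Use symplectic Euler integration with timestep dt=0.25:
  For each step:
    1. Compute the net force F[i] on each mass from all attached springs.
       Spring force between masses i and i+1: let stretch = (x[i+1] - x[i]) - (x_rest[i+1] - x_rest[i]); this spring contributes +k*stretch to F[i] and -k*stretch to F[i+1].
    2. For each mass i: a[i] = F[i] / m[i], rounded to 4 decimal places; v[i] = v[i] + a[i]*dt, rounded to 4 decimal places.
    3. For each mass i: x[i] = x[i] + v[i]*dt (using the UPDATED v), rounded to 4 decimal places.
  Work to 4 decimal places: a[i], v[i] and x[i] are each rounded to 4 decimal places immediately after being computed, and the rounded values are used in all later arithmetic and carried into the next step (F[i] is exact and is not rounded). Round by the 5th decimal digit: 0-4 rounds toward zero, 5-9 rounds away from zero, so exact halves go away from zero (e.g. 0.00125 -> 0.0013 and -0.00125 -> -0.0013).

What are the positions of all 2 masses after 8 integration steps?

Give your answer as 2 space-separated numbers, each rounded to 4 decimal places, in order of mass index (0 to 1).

Answer: 5.8868 11.2265

Derivation:
Step 0: x=[6.0000 13.0000] v=[0.0000 -1.0000]
Step 1: x=[6.0625 12.6250] v=[0.2500 -1.5000]
Step 2: x=[6.1602 12.1797] v=[0.3906 -1.7813]
Step 3: x=[6.2591 11.7319] v=[0.3955 -1.7911]
Step 4: x=[6.3250 11.3500] v=[0.2637 -1.5275]
Step 5: x=[6.3300 11.0900] v=[0.0200 -1.0400]
Step 6: x=[6.2575 10.9850] v=[-0.2900 -0.4200]
Step 7: x=[6.1055 11.0391] v=[-0.6081 0.2163]
Step 8: x=[5.8868 11.2265] v=[-0.8747 0.7495]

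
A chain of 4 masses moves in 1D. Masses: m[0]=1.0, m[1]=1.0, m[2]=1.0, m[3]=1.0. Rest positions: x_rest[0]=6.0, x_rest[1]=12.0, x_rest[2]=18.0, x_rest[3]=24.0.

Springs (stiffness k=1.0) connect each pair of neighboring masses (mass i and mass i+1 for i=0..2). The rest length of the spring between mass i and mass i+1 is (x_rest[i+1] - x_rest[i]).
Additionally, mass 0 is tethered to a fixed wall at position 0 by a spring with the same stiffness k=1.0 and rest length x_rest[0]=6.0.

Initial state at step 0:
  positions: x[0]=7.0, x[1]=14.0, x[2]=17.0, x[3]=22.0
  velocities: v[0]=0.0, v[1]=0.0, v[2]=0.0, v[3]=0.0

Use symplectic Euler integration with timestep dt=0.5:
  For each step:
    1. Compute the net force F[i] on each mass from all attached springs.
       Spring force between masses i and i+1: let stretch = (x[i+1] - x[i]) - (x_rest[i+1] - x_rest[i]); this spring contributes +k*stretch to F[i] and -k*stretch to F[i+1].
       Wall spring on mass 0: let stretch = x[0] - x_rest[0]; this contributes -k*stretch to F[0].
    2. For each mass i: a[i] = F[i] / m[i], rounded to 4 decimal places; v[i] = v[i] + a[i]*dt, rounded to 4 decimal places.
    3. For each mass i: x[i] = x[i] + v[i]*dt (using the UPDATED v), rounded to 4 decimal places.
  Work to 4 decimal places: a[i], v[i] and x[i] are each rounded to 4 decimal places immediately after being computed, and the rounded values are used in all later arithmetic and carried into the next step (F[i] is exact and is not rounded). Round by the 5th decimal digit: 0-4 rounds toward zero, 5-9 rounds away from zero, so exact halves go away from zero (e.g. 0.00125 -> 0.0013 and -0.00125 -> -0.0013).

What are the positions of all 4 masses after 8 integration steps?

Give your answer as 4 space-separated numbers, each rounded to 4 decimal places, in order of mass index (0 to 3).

Answer: 5.4513 10.9562 18.2952 24.4983

Derivation:
Step 0: x=[7.0000 14.0000 17.0000 22.0000] v=[0.0000 0.0000 0.0000 0.0000]
Step 1: x=[7.0000 13.0000 17.5000 22.2500] v=[0.0000 -2.0000 1.0000 0.5000]
Step 2: x=[6.7500 11.6250 18.0625 22.8125] v=[-0.5000 -2.7500 1.1250 1.1250]
Step 3: x=[6.0313 10.6406 18.2032 23.6875] v=[-1.4375 -1.9688 0.2813 1.7500]
Step 4: x=[4.9571 10.3945 17.8243 24.6915] v=[-2.1485 -0.4922 -0.7579 2.0079]
Step 5: x=[4.0029 10.6465 17.3047 25.4787] v=[-1.9084 0.5040 -1.0392 1.5743]
Step 6: x=[3.7089 10.9022 17.1641 25.7224] v=[-0.5881 0.5113 -0.2813 0.4873]
Step 7: x=[4.2860 10.9250 17.5976 25.3265] v=[1.1541 0.0456 0.8669 -0.7919]
Step 8: x=[5.4513 10.9562 18.2952 24.4983] v=[2.3306 0.0624 1.3951 -1.6564]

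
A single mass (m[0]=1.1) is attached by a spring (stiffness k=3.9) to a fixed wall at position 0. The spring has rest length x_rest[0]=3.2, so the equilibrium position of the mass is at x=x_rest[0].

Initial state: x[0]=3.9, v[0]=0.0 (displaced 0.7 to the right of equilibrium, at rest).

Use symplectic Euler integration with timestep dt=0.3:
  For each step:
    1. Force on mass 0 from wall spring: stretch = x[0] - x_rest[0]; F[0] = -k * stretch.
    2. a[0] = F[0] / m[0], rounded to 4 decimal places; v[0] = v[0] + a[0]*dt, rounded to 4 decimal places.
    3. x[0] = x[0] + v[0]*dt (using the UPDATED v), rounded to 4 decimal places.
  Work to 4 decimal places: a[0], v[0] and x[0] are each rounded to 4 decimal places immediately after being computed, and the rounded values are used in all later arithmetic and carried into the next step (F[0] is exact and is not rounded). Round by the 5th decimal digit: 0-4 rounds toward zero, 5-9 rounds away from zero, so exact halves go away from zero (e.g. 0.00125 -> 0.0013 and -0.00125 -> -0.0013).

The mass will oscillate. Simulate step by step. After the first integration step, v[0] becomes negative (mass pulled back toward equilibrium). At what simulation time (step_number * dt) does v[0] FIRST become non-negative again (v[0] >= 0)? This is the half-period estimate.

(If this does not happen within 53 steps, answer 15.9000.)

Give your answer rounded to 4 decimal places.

Step 0: x=[3.9000] v=[0.0000]
Step 1: x=[3.6767] v=[-0.7445]
Step 2: x=[3.3013] v=[-1.2515]
Step 3: x=[2.8935] v=[-1.3593]
Step 4: x=[2.5835] v=[-1.0333]
Step 5: x=[2.4702] v=[-0.3776]
Step 6: x=[2.5898] v=[0.3987]
First v>=0 after going negative at step 6, time=1.8000

Answer: 1.8000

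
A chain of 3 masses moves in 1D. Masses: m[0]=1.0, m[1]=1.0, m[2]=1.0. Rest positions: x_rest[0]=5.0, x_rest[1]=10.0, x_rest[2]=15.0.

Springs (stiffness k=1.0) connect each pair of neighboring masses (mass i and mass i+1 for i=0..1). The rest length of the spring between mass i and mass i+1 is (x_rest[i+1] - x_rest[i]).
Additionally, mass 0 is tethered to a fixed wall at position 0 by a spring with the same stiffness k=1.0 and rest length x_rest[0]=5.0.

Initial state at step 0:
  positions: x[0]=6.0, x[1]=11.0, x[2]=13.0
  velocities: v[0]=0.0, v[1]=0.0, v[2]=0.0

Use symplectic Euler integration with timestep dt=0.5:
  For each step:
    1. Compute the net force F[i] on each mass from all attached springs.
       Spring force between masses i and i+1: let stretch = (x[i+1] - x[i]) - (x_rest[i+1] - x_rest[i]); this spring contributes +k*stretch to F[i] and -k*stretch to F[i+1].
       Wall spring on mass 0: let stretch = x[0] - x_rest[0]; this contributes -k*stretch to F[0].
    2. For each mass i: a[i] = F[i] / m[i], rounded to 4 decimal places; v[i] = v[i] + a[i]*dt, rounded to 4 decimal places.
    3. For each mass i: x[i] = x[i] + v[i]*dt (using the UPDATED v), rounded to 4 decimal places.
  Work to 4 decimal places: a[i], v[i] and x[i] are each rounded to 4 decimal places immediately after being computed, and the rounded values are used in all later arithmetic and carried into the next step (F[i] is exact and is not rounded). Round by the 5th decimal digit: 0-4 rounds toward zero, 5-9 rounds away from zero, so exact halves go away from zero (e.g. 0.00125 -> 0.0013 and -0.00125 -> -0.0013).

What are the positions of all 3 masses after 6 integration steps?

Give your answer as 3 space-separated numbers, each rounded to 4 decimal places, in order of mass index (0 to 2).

Answer: 3.4873 10.1757 15.4407

Derivation:
Step 0: x=[6.0000 11.0000 13.0000] v=[0.0000 0.0000 0.0000]
Step 1: x=[5.7500 10.2500 13.7500] v=[-0.5000 -1.5000 1.5000]
Step 2: x=[5.1875 9.2500 14.8750] v=[-1.1250 -2.0000 2.2500]
Step 3: x=[4.3438 8.6406 15.8438] v=[-1.6875 -1.2188 1.9375]
Step 4: x=[3.4883 8.7578 16.2618] v=[-1.7110 0.2344 0.8359]
Step 5: x=[3.0781 9.4337 16.0538] v=[-0.8204 1.3517 -0.4161]
Step 6: x=[3.4873 10.1757 15.4407] v=[0.8184 1.4840 -1.2262]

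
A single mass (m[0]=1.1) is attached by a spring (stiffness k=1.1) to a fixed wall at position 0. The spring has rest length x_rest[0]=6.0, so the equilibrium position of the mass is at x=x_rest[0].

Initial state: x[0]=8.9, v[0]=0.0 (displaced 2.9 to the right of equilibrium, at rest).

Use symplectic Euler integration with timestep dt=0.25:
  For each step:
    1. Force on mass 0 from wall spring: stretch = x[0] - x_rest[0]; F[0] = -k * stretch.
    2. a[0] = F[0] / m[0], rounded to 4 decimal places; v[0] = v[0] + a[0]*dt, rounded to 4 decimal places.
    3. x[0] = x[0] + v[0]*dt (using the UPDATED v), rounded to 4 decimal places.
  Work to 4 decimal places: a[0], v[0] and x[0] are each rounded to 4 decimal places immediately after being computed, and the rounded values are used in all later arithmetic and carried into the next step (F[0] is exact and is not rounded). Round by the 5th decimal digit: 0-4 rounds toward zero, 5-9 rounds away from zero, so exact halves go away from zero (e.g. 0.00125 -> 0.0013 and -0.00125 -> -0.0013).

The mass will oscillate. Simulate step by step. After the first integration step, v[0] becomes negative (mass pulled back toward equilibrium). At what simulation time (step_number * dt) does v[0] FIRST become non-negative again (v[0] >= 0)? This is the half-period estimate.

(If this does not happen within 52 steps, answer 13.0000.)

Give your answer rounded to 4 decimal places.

Answer: 3.2500

Derivation:
Step 0: x=[8.9000] v=[0.0000]
Step 1: x=[8.7188] v=[-0.7250]
Step 2: x=[8.3676] v=[-1.4047]
Step 3: x=[7.8685] v=[-1.9966]
Step 4: x=[7.2526] v=[-2.4637]
Step 5: x=[6.5584] v=[-2.7769]
Step 6: x=[5.8293] v=[-2.9165]
Step 7: x=[5.1109] v=[-2.8738]
Step 8: x=[4.4480] v=[-2.6515]
Step 9: x=[3.8821] v=[-2.2635]
Step 10: x=[3.4486] v=[-1.7340]
Step 11: x=[3.1746] v=[-1.0962]
Step 12: x=[3.0771] v=[-0.3899]
Step 13: x=[3.1623] v=[0.3408]
First v>=0 after going negative at step 13, time=3.2500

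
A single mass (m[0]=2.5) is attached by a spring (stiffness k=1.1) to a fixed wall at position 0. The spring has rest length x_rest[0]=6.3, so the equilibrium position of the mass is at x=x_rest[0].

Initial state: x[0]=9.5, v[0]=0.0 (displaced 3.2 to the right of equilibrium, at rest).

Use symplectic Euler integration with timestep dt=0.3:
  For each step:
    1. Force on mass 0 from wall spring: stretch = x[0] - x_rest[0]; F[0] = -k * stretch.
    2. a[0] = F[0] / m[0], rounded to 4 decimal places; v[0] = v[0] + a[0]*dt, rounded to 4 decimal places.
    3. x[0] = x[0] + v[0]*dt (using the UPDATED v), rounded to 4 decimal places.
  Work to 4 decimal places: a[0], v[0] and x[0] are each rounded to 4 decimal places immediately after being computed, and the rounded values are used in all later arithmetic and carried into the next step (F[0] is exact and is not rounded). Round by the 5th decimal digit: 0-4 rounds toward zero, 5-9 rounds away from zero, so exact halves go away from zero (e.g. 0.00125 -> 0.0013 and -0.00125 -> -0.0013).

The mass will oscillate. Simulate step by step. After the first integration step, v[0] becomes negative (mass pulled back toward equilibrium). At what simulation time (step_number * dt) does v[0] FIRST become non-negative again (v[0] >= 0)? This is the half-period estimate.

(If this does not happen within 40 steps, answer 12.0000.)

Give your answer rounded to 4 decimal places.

Step 0: x=[9.5000] v=[0.0000]
Step 1: x=[9.3733] v=[-0.4224]
Step 2: x=[9.1249] v=[-0.8281]
Step 3: x=[8.7646] v=[-1.2010]
Step 4: x=[8.3067] v=[-1.5263]
Step 5: x=[7.7693] v=[-1.7912]
Step 6: x=[7.1737] v=[-1.9852]
Step 7: x=[6.5436] v=[-2.1005]
Step 8: x=[5.9038] v=[-2.1327]
Step 9: x=[5.2797] v=[-2.0804]
Step 10: x=[4.6960] v=[-1.9457]
Step 11: x=[4.1758] v=[-1.7340]
Step 12: x=[3.7397] v=[-1.4536]
Step 13: x=[3.4050] v=[-1.1157]
Step 14: x=[3.1849] v=[-0.7336]
Step 15: x=[3.0882] v=[-0.3224]
Step 16: x=[3.1187] v=[0.1016]
First v>=0 after going negative at step 16, time=4.8000

Answer: 4.8000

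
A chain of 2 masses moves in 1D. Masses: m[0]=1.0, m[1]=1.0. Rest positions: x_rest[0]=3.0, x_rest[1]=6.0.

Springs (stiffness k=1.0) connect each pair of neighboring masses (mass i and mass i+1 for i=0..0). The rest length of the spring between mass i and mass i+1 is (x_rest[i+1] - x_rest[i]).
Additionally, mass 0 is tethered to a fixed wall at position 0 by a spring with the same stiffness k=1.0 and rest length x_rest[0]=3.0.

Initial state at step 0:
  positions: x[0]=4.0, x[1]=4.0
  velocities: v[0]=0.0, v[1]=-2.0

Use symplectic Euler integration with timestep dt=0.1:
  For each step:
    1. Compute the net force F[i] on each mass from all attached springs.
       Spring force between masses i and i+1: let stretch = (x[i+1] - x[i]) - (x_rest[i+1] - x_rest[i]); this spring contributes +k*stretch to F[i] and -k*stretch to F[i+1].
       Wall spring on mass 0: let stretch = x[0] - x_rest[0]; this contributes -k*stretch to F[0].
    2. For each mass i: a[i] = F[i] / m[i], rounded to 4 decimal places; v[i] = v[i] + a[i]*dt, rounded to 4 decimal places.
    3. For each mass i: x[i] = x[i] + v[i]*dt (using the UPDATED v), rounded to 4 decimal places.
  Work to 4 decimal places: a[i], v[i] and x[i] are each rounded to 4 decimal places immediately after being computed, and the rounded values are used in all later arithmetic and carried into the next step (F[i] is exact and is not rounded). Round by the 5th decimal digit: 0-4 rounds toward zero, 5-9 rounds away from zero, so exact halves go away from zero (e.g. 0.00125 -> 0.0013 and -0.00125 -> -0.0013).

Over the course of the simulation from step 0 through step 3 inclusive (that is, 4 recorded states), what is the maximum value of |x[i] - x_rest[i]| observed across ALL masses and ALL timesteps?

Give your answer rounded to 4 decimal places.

Answer: 2.4155

Derivation:
Step 0: x=[4.0000 4.0000] v=[0.0000 -2.0000]
Step 1: x=[3.9600 3.8300] v=[-0.4000 -1.7000]
Step 2: x=[3.8791 3.6913] v=[-0.8090 -1.3870]
Step 3: x=[3.7575 3.5845] v=[-1.2157 -1.0682]
Max displacement = 2.4155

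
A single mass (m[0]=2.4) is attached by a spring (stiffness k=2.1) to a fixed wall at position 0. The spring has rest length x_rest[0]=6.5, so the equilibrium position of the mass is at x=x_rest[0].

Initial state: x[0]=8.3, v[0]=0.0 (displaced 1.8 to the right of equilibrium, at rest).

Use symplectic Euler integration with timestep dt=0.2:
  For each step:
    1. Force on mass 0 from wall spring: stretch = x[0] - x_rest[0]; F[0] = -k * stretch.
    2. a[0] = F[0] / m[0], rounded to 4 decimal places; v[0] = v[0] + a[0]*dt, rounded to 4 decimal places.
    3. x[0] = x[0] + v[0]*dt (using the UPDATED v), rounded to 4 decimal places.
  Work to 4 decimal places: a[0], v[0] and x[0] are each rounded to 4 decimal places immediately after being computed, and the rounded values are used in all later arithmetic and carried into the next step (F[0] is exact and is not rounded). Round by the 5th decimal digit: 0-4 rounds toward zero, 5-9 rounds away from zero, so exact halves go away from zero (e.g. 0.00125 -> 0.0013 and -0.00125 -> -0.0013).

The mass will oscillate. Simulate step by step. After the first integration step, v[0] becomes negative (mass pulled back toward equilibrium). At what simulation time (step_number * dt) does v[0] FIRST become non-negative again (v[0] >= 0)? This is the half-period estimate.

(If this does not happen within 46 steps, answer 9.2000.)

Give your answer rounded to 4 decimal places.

Step 0: x=[8.3000] v=[0.0000]
Step 1: x=[8.2370] v=[-0.3150]
Step 2: x=[8.1132] v=[-0.6190]
Step 3: x=[7.9329] v=[-0.9013]
Step 4: x=[7.7025] v=[-1.1521]
Step 5: x=[7.4300] v=[-1.3625]
Step 6: x=[7.1249] v=[-1.5253]
Step 7: x=[6.7980] v=[-1.6347]
Step 8: x=[6.4606] v=[-1.6869]
Step 9: x=[6.1246] v=[-1.6800]
Step 10: x=[5.8017] v=[-1.6143]
Step 11: x=[5.5033] v=[-1.4921]
Step 12: x=[5.2398] v=[-1.3177]
Step 13: x=[5.0204] v=[-1.0972]
Step 14: x=[4.8527] v=[-0.8383]
Step 15: x=[4.7427] v=[-0.5500]
Step 16: x=[4.6942] v=[-0.2425]
Step 17: x=[4.7089] v=[0.0735]
First v>=0 after going negative at step 17, time=3.4000

Answer: 3.4000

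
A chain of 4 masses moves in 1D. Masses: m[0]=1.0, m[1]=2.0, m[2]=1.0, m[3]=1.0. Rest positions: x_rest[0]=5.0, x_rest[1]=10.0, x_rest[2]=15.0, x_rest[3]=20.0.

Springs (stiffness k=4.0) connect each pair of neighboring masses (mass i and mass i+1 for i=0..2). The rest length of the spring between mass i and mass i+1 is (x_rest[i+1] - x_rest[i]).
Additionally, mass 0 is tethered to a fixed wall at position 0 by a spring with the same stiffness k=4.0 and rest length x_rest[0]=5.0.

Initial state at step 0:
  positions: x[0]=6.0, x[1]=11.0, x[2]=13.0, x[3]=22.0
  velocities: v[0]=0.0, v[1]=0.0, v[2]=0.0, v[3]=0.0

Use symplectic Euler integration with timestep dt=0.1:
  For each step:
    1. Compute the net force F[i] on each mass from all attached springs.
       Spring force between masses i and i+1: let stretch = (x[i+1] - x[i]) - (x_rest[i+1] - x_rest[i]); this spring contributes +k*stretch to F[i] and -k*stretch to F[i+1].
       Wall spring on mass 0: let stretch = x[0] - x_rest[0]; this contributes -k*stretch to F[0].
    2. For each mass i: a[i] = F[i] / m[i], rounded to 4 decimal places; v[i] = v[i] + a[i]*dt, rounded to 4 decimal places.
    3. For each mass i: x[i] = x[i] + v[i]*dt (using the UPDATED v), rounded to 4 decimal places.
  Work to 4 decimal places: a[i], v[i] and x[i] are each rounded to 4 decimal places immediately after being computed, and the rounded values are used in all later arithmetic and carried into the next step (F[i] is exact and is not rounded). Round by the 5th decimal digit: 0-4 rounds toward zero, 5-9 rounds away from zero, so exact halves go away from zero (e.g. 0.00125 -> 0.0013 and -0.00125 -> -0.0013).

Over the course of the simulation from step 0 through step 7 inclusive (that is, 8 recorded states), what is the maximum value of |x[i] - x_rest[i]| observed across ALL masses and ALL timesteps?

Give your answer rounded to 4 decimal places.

Answer: 2.5793

Derivation:
Step 0: x=[6.0000 11.0000 13.0000 22.0000] v=[0.0000 0.0000 0.0000 0.0000]
Step 1: x=[5.9600 10.9400 13.2800 21.8400] v=[-0.4000 -0.6000 2.8000 -1.6000]
Step 2: x=[5.8808 10.8272 13.8088 21.5376] v=[-0.7920 -1.1280 5.2880 -3.0240]
Step 3: x=[5.7642 10.6751 14.5275 21.1261] v=[-1.1658 -1.5210 7.1869 -4.1155]
Step 4: x=[5.6135 10.5018 15.3560 20.6506] v=[-1.5071 -1.7327 8.2854 -4.7549]
Step 5: x=[5.4338 10.3279 16.2022 20.1633] v=[-1.7972 -1.7395 8.4616 -4.8727]
Step 6: x=[5.2325 10.1736 16.9718 19.7176] v=[-2.0131 -1.5435 7.6963 -4.4571]
Step 7: x=[5.0195 10.0564 17.5793 19.3621] v=[-2.1297 -1.1721 6.0753 -3.5554]
Max displacement = 2.5793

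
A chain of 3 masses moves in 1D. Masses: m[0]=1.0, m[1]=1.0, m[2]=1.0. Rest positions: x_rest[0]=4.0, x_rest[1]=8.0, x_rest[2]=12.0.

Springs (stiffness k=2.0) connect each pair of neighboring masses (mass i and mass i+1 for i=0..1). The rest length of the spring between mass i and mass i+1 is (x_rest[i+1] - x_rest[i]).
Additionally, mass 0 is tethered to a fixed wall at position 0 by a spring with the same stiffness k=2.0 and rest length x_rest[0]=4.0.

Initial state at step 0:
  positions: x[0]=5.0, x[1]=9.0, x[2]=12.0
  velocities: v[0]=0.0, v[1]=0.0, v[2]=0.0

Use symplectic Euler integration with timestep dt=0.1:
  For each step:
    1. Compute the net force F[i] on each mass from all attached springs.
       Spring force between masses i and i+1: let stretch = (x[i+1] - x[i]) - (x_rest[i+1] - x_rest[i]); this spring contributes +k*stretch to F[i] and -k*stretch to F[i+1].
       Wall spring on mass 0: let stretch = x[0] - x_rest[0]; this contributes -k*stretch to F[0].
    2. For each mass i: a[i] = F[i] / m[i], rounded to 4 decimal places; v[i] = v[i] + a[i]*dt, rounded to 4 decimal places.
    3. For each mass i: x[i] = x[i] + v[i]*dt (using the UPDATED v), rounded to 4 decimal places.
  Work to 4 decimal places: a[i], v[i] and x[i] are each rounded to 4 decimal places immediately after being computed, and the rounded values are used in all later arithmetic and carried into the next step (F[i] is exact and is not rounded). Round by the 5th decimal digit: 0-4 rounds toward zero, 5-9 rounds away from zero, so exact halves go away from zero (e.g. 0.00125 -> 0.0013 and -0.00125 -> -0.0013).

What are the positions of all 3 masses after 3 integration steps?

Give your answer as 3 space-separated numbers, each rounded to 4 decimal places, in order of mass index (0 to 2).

Step 0: x=[5.0000 9.0000 12.0000] v=[0.0000 0.0000 0.0000]
Step 1: x=[4.9800 8.9800 12.0200] v=[-0.2000 -0.2000 0.2000]
Step 2: x=[4.9404 8.9408 12.0592] v=[-0.3960 -0.3920 0.3920]
Step 3: x=[4.8820 8.8840 12.1160] v=[-0.5840 -0.5684 0.5683]

Answer: 4.8820 8.8840 12.1160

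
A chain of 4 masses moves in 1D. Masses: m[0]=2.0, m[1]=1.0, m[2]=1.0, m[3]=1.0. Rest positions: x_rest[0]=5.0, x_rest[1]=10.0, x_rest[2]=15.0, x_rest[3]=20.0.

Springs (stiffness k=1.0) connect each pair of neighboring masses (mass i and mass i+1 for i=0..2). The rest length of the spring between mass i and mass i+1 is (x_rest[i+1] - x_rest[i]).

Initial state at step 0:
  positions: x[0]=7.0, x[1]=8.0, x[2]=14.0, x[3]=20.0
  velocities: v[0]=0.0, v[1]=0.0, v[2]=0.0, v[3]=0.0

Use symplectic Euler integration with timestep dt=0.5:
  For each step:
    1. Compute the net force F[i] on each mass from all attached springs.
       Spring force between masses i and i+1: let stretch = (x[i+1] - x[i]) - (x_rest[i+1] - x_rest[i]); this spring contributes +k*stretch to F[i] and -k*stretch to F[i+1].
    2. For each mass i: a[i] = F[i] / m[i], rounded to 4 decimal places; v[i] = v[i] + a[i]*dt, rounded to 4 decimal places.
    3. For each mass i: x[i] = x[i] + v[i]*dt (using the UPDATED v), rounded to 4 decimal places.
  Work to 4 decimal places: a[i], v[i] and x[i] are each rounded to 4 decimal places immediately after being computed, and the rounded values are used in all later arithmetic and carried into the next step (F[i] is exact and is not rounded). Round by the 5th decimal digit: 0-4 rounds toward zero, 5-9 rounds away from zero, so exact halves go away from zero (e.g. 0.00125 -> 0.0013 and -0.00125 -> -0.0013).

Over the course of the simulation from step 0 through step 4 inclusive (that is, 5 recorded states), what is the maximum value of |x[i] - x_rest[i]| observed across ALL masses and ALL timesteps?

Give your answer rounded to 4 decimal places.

Step 0: x=[7.0000 8.0000 14.0000 20.0000] v=[0.0000 0.0000 0.0000 0.0000]
Step 1: x=[6.5000 9.2500 14.0000 19.7500] v=[-1.0000 2.5000 0.0000 -0.5000]
Step 2: x=[5.7188 11.0000 14.2500 19.3125] v=[-1.5625 3.5000 0.5000 -0.8750]
Step 3: x=[4.9727 12.2422 14.9532 18.8594] v=[-1.4922 2.4844 1.4063 -0.9063]
Step 4: x=[4.5103 12.3448 15.9552 18.6797] v=[-0.9248 0.2052 2.0039 -0.3594]
Max displacement = 2.3448

Answer: 2.3448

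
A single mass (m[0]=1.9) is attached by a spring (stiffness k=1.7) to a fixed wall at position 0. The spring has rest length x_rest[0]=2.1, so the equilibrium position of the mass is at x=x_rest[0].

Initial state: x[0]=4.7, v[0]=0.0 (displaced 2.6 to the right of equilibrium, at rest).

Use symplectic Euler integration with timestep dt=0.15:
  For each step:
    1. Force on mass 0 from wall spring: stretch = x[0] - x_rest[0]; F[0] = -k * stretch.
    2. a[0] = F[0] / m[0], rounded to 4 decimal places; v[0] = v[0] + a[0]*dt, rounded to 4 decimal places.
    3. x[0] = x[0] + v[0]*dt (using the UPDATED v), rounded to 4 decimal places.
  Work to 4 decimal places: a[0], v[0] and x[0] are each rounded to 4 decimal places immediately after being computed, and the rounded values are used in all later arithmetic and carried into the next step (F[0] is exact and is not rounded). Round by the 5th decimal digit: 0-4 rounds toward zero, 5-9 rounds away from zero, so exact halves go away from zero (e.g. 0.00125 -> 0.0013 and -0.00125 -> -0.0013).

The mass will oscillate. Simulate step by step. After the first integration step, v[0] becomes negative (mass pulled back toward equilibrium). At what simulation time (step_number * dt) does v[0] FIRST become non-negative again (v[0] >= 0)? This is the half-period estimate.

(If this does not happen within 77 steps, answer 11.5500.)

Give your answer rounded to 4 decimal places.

Step 0: x=[4.7000] v=[0.0000]
Step 1: x=[4.6477] v=[-0.3489]
Step 2: x=[4.5441] v=[-0.6908]
Step 3: x=[4.3913] v=[-1.0188]
Step 4: x=[4.1924] v=[-1.3263]
Step 5: x=[3.9513] v=[-1.6071]
Step 6: x=[3.6730] v=[-1.8556]
Step 7: x=[3.3630] v=[-2.0667]
Step 8: x=[3.0276] v=[-2.2362]
Step 9: x=[2.6735] v=[-2.3607]
Step 10: x=[2.3078] v=[-2.4377]
Step 11: x=[1.9380] v=[-2.4656]
Step 12: x=[1.5714] v=[-2.4439]
Step 13: x=[1.2155] v=[-2.3730]
Step 14: x=[0.8774] v=[-2.2543]
Step 15: x=[0.5639] v=[-2.0902]
Step 16: x=[0.2813] v=[-1.8840]
Step 17: x=[0.0353] v=[-1.6399]
Step 18: x=[-0.1691] v=[-1.3628]
Step 19: x=[-0.3278] v=[-1.0583]
Step 20: x=[-0.4377] v=[-0.7325]
Step 21: x=[-0.4965] v=[-0.3919]
Step 22: x=[-0.5030] v=[-0.0434]
Step 23: x=[-0.4571] v=[0.3060]
First v>=0 after going negative at step 23, time=3.4500

Answer: 3.4500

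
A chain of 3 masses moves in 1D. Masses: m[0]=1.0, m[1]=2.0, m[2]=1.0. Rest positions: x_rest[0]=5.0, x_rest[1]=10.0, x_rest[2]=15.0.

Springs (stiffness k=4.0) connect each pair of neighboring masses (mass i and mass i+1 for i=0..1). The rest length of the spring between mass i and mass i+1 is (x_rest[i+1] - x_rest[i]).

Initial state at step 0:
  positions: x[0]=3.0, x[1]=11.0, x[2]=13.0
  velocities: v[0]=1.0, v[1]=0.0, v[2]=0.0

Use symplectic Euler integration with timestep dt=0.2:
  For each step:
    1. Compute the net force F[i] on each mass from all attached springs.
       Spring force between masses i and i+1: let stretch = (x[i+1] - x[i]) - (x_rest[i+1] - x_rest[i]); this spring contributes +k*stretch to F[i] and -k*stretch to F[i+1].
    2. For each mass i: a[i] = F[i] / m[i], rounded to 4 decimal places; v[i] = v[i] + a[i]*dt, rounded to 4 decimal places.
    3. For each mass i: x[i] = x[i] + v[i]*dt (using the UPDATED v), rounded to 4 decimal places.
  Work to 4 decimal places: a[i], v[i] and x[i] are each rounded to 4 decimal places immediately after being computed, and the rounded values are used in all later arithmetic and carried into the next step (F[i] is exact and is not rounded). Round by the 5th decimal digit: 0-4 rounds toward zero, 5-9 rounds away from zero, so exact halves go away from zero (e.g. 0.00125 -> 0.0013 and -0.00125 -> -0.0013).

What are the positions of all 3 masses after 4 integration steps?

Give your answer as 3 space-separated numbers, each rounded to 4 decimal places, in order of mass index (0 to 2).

Step 0: x=[3.0000 11.0000 13.0000] v=[1.0000 0.0000 0.0000]
Step 1: x=[3.6800 10.5200 13.4800] v=[3.4000 -2.4000 2.4000]
Step 2: x=[4.6544 9.7296 14.2864] v=[4.8720 -3.9520 4.0320]
Step 3: x=[5.6408 8.8977 15.1637] v=[4.9322 -4.1594 4.3866]
Step 4: x=[6.3483 8.3065 15.8385] v=[3.5377 -2.9558 3.3738]

Answer: 6.3483 8.3065 15.8385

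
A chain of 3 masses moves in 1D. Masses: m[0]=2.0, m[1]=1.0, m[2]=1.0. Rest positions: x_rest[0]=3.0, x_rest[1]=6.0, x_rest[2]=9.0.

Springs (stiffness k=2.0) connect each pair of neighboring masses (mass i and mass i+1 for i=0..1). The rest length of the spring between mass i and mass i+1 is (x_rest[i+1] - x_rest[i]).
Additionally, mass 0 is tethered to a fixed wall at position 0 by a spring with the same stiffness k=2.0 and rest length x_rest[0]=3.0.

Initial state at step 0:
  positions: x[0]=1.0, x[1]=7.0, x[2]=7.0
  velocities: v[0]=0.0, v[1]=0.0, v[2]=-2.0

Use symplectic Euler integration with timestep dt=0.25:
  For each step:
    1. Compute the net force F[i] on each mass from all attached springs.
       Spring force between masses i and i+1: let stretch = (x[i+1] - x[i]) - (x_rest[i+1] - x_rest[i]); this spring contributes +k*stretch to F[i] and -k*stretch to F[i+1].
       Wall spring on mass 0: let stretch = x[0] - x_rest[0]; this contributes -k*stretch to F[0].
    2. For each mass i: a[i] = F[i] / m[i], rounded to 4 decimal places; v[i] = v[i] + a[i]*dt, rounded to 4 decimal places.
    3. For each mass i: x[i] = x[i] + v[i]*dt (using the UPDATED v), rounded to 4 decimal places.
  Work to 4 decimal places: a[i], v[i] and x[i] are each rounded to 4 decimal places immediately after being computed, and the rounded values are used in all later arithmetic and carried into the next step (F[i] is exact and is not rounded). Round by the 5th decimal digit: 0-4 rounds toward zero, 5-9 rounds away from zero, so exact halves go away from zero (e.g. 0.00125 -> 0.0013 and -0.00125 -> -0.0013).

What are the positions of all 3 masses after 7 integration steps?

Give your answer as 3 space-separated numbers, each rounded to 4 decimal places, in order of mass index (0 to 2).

Answer: 3.1035 3.6453 6.5272

Derivation:
Step 0: x=[1.0000 7.0000 7.0000] v=[0.0000 0.0000 -2.0000]
Step 1: x=[1.3125 6.2500 6.8750] v=[1.2500 -3.0000 -0.5000]
Step 2: x=[1.8516 4.9609 7.0469] v=[2.1563 -5.1563 0.6875]
Step 3: x=[2.4693 3.5439 7.3330] v=[2.4707 -5.6680 1.1445]
Step 4: x=[2.9998 2.4662 7.5205] v=[2.1220 -4.3108 0.7500]
Step 5: x=[3.3095 2.0870 7.4512] v=[1.2387 -1.5169 -0.2772]
Step 6: x=[3.3359 2.5311 7.0864] v=[0.1057 1.7765 -1.4593]
Step 7: x=[3.1035 3.6453 6.5272] v=[-0.9295 4.4566 -2.2370]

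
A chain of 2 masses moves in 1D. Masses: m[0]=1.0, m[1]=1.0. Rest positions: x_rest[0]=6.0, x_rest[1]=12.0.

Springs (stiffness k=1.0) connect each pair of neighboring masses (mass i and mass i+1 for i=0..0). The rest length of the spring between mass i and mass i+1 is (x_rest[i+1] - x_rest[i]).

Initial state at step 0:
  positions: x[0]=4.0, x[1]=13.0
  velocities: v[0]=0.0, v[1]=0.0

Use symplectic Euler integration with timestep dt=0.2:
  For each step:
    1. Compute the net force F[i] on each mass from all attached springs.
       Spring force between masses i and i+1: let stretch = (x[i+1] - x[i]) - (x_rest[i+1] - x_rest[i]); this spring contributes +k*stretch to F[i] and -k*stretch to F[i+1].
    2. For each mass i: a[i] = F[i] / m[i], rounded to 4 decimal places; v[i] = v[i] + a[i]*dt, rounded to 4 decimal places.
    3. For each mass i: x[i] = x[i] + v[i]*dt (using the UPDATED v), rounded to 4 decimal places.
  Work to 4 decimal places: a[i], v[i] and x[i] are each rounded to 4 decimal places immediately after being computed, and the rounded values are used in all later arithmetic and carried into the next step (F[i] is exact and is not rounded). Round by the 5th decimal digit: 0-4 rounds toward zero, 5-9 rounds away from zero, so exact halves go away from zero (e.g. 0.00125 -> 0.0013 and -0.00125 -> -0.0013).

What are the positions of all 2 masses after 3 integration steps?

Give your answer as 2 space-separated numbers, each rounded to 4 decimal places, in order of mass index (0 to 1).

Step 0: x=[4.0000 13.0000] v=[0.0000 0.0000]
Step 1: x=[4.1200 12.8800] v=[0.6000 -0.6000]
Step 2: x=[4.3504 12.6496] v=[1.1520 -1.1520]
Step 3: x=[4.6728 12.3272] v=[1.6118 -1.6118]

Answer: 4.6728 12.3272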